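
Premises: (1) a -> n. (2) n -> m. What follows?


Hypothetical syllogism: from (P → Q) and (Q → R), infer (P → R).
Chain the two implications through the shared middle term 'n'.

a -> m


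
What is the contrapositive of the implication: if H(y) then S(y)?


The contrapositive of (P → Q) is (¬Q → ¬P); it is logically equivalent to the original.
Here P = 'H(y)' and Q = 'S(y)'.

If not (S(y)), then not (H(y)).


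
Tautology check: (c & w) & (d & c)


Build the truth table over {c, d, w}:
c | d | w | φ
-------------
False | False | False | False
True | False | False | False
False | True | False | False
True | True | False | False
False | False | True | False
True | False | True | False
False | True | True | False
True | True | True | True
Counterexample at row 1: with c=False, d=False, w=False, the formula is False.

No, it is not a tautology.


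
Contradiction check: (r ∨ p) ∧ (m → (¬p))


Truth table over {m, p, r}:
m | p | r | φ
-------------
F | F | F | F
T | F | F | F
F | T | F | T
T | T | F | F
F | F | T | T
T | F | T | T
F | T | T | T
T | T | T | F
Satisfying assignment at row 3: m=F, p=T, r=F gives T.

No, it is not a contradiction.


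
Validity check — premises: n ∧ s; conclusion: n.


This matches the form of conjunction elimination: the conclusion follows in every model of the premises.

Valid.


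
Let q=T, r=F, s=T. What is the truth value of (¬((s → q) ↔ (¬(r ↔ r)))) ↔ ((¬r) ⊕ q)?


Substitute q=T, r=F, s=T:
s → q = T → T = T
r ↔ r = F ↔ F = T
¬(r ↔ r) = F
(s → q) ↔ (¬(r ↔ r)) = T ↔ F = F
¬((s → q) ↔ (¬(r ↔ r))) = T
¬r = T
(¬r) ⊕ q = T ⊕ T = F
(¬((s → q) ↔ (¬(r ↔ r)))) ↔ ((¬r) ⊕ q) = T ↔ F = F

F


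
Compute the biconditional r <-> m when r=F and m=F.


Biconditional is true when both operands have the same truth value.
Substitute: r=F, m=F.
F <-> F evaluates to T.

T


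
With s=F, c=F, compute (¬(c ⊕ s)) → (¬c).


Substitute s=F, c=F:
c ⊕ s = F ⊕ F = F
¬(c ⊕ s) = T
¬c = T
(¬(c ⊕ s)) → (¬c) = T → T = T

T


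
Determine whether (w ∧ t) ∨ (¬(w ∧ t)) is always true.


Build the truth table over {t, w}:
t | w | φ
---------
F | F | T
T | F | T
F | T | T
T | T | T
Every row evaluates to true.

Yes, it is a tautology.


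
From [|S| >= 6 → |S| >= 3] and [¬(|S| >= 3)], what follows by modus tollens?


Modus tollens: from (P → Q) and ¬Q, infer ¬P.
Q = '|S| >= 3' is denied; since P → Q, P must also fail.

Not (|S| >= 6).


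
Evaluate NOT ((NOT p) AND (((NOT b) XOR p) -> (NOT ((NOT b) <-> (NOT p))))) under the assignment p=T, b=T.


Substitute p=T, b=T:
NOT p = F
NOT b = F
(NOT b) XOR p = F XOR T = T
NOT b = F
NOT p = F
(NOT b) <-> (NOT p) = F <-> F = T
NOT ((NOT b) <-> (NOT p)) = F
((NOT b) XOR p) -> (NOT ((NOT b) <-> (NOT p))) = T -> F = F
(NOT p) AND (((NOT b) XOR p) -> (NOT ((NOT b) <-> (NOT p)))) = F AND F = F
NOT ((NOT p) AND (((NOT b) XOR p) -> (NOT ((NOT b) <-> (NOT p))))) = T

T


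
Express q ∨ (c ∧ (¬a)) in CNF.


Step 1: Distribute ∨ over ∧: q ∨ (c ∧ (¬a)) = (q ∨ c) ∧ (q ∨ (¬a)).

(q ∨ c) ∧ (q ∨ (¬a))


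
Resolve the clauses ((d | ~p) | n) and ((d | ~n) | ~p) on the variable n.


The clauses contain complementary literals n and ~n.
Resolution eliminates this pair and disjoins the remaining literals (merging duplicates).

(d | ~p)


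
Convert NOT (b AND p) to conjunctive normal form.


Step 1: Apply De Morgan: ¬(b ∧ p) = ¬b ∨ ¬p.

(NOT b) OR (NOT p)


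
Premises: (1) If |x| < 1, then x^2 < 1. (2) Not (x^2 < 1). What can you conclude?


Modus tollens: from (P → Q) and ¬Q, infer ¬P.
Q = 'x^2 < 1' is denied; since P → Q, P must also fail.

Not (|x| < 1).


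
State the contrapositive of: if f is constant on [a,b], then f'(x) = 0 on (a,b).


The contrapositive of (P → Q) is (¬Q → ¬P); it is logically equivalent to the original.
Here P = 'f is constant on [a,b]' and Q = 'f'(x) = 0 on (a,b)'.

If not (f'(x) = 0 on (a,b)), then not (f is constant on [a,b]).


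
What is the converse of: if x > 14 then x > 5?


The converse of (P → Q) is (Q → P). It is not in general equivalent to the original.
Here P = 'x > 14' and Q = 'x > 5'.

If x > 5, then x > 14.


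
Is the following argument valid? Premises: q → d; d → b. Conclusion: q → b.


This matches the form of hypothetical syllogism: the conclusion follows in every model of the premises.

Valid.


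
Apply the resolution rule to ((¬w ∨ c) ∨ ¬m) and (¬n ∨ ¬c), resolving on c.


The clauses contain complementary literals c and ¬c.
Resolution eliminates this pair and disjoins the remaining literals (merging duplicates).

((¬w ∨ ¬m) ∨ ¬n)


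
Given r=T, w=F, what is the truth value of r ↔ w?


Biconditional is true when both operands have the same truth value.
Substitute: r=T, w=F.
T ↔ F evaluates to F.

F


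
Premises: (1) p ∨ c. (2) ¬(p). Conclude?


Disjunctive syllogism: from (P ∨ Q) and ¬P, infer Q.
One disjunct, 'p', is ruled out; the other must hold.

c


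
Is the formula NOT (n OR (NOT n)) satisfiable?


Check all 2 assignments over {n}:
n | φ
-----
F | F
T | F
No assignment makes the formula true.

Unsatisfiable.


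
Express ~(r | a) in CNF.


Step 1: Apply De Morgan: ¬(r ∨ a) = ¬r ∧ ¬a.

(~r) & (~a)


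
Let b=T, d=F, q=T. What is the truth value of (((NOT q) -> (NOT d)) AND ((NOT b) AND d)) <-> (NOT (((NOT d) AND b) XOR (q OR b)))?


Substitute b=T, d=F, q=T:
… (earlier sub-steps elided)
(NOT q) -> (NOT d) = F -> T = T
NOT b = F
(NOT b) AND d = F AND F = F
((NOT q) -> (NOT d)) AND ((NOT b) AND d) = T AND F = F
NOT d = T
(NOT d) AND b = T AND T = T
q OR b = T OR T = T
((NOT d) AND b) XOR (q OR b) = T XOR T = F
NOT (((NOT d) AND b) XOR (q OR b)) = T
(((NOT q) -> (NOT d)) AND ((NOT b) AND d)) <-> (NOT (((NOT d) AND b) XOR (q OR b))) = F <-> T = F

F


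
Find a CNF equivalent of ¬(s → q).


Step 1: Rewrite s → q as ¬s ∨ q.
Step 2: Negate: ¬(¬s ∨ q) = s ∧ ¬q (De Morgan + double negation).

s ∧ (¬q)


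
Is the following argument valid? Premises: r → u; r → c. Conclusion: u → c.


This is (no valid rule). There exist truth assignments where the premises are all true but the conclusion is false.

Invalid.


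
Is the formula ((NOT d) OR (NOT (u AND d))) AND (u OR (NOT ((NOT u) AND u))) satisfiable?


Search for a satisfying assignment over {d, u}.
Try d=F, u=F: the formula evaluates to T.
A satisfying assignment exists.

Satisfiable.


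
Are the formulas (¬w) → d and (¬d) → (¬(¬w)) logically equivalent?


Compare truth tables:
d | w | φ | ψ
-------------
F | F | F | F
T | F | T | T
F | T | T | T
T | T | T | T
The columns φ and ψ agree on every row.

Yes, they are logically equivalent.


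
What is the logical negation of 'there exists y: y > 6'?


¬(for all x: φ) = there exists x: ¬φ, and ¬(there exists x: φ) = for all x: ¬φ.
Apply to the existential statement.

for all y: NOT(y > 6)


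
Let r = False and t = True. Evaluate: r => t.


Implication is false only when antecedent is true and consequent is false.
Substitute: r=False, t=True.
False => True evaluates to True.

True


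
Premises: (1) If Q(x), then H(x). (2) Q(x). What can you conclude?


Modus ponens: from (P → Q) and P, infer Q.
P = 'Q(x)' is asserted, and P → Q holds, so Q follows.

H(x).


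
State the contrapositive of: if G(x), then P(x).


The contrapositive of (P → Q) is (¬Q → ¬P); it is logically equivalent to the original.
Here P = 'G(x)' and Q = 'P(x)'.

If not (P(x)), then not (G(x)).


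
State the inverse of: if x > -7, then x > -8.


The inverse of (P → Q) is (¬P → ¬Q). It is equivalent to the converse, not to the original.
Here P = 'x > -7' and Q = 'x > -8'.

If not (x > -7), then not (x > -8).


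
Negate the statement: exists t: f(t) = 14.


¬(forall x: φ) = exists x: ¬φ, and ¬(exists x: φ) = forall x: ¬φ.
Apply to the existential statement.

forall t: ~(f(t) = 14)


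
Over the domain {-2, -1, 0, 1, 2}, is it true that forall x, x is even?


Evaluate the predicate on each element: -2:True, -1:False, 0:True, 1:False, 2:True.
Counterexample x = -1 fails the predicate.

False


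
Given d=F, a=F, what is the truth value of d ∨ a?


Disjunction is false only when both operands are false.
Substitute: d=F, a=F.
F ∨ F evaluates to F.

F


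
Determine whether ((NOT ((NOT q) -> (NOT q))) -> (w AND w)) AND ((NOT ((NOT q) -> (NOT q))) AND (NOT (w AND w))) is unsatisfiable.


Truth table over {q, w}:
q | w | φ
---------
F | F | F
T | F | F
F | T | F
T | T | F
Every row is false.

Yes, it is a contradiction.


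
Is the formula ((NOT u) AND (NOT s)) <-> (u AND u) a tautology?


Build the truth table over {s, u}:
s | u | φ
---------
F | F | F
T | F | T
F | T | F
T | T | F
Counterexample at row 1: with s=F, u=F, the formula is F.

No, it is not a tautology.


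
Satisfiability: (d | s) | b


Search for a satisfying assignment over {b, d, s}.
Try b=True, d=False, s=False: the formula evaluates to True.
A satisfying assignment exists.

Satisfiable.


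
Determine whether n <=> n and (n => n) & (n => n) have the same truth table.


Compare truth tables:
n | φ | ψ
---------
False | True | True
True | True | True
The columns φ and ψ agree on every row.

Yes, they are logically equivalent.


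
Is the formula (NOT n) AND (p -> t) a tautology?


Build the truth table over {n, p, t}:
n | p | t | φ
-------------
F | F | F | T
T | F | F | F
F | T | F | F
T | T | F | F
F | F | T | T
T | F | T | F
F | T | T | T
T | T | T | F
Counterexample at row 2: with n=T, p=F, t=F, the formula is F.

No, it is not a tautology.


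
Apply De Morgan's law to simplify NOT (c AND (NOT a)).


De Morgan: the negation of a conjunction is the disjunction of the negations.
Distribute NOT across AND, flipping it to OR, and negate each literal.

(NOT c) OR a


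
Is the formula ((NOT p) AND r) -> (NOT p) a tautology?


Build the truth table over {p, r}:
p | r | φ
---------
F | F | T
T | F | T
F | T | T
T | T | T
Every row evaluates to true.

Yes, it is a tautology.


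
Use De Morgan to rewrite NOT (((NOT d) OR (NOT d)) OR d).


De Morgan: the negation of a disjunction is the conjunction of the negations.
Distribute NOT across OR, flipping it to AND, and negate each literal.

(d AND d) AND (NOT d)


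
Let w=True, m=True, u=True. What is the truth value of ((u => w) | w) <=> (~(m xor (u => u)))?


Substitute w=True, m=True, u=True:
u => w = True => True = True
(u => w) | w = True | True = True
u => u = True => True = True
m xor (u => u) = True xor True = False
~(m xor (u => u)) = True
((u => w) | w) <=> (~(m xor (u => u))) = True <=> True = True

True


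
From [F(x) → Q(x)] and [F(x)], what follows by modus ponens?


Modus ponens: from (P → Q) and P, infer Q.
P = 'F(x)' is asserted, and P → Q holds, so Q follows.

Q(x).


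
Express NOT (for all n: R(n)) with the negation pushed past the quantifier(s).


¬(for all x: φ) = there exists x: ¬φ, and ¬(there exists x: φ) = for all x: ¬φ.
Apply to the universal statement.

there exists n: NOT(R(n))


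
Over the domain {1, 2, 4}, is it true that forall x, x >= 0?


Evaluate the predicate on each element: 1:True, 2:True, 4:True.
Every element satisfies the predicate.

True


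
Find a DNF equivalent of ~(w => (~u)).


Step 1: Rewrite implication then negate: ¬(¬w ∨ (¬u)) = w ∧ ¬(¬u).
Step 2: Eliminate any double negations (¬¬X = X).

w & u


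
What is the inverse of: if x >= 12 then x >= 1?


The inverse of (P → Q) is (¬P → ¬Q). It is equivalent to the converse, not to the original.
Here P = 'x >= 12' and Q = 'x >= 1'.

If not (x >= 12), then not (x >= 1).


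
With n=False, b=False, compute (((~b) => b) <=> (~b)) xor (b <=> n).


Substitute n=False, b=False:
~b = True
(~b) => b = True => False = False
~b = True
((~b) => b) <=> (~b) = False <=> True = False
b <=> n = False <=> False = True
(((~b) => b) <=> (~b)) xor (b <=> n) = False xor True = True

True


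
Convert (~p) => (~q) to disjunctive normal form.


Step 1: Rewrite (¬p) → (¬q) as ¬(¬p) ∨ (¬q).
Step 2: Eliminate any double negations (¬¬X = X).

p | (~q)


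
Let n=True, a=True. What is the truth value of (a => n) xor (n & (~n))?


Substitute n=True, a=True:
a => n = True => True = True
~n = False
n & (~n) = True & False = False
(a => n) xor (n & (~n)) = True xor False = True

True


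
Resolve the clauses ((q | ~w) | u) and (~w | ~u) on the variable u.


The clauses contain complementary literals u and ~u.
Resolution eliminates this pair and disjoins the remaining literals (merging duplicates).

(~w | q)


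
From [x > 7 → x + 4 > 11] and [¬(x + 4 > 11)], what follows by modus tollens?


Modus tollens: from (P → Q) and ¬Q, infer ¬P.
Q = 'x + 4 > 11' is denied; since P → Q, P must also fail.

Not (x > 7).


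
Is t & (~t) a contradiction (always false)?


Truth table over {t}:
t | φ
-----
False | False
True | False
Every row is false.

Yes, it is a contradiction.


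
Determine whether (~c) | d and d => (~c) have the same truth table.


Compare truth tables:
c | d | φ | ψ
-------------
False | False | True | True
True | False | False | True
False | True | True | True
True | True | True | False
They differ at row 2 (c=True, d=False): φ=False but ψ=True.

No, they are not logically equivalent.


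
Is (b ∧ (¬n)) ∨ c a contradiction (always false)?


Truth table over {b, c, n}:
b | c | n | φ
-------------
F | F | F | F
T | F | F | T
F | T | F | T
T | T | F | T
F | F | T | F
T | F | T | F
F | T | T | T
T | T | T | T
Satisfying assignment at row 2: b=T, c=F, n=F gives T.

No, it is not a contradiction.


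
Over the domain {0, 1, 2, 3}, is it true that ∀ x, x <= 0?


Evaluate the predicate on each element: 0:T, 1:F, 2:F, 3:F.
Counterexample x = 1 fails the predicate.

F


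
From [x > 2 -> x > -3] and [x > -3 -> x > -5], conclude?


Hypothetical syllogism: from (P → Q) and (Q → R), infer (P → R).
Chain the two implications through the shared middle term 'x > -3'.

x > 2 -> x > -5


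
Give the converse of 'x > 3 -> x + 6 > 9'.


The converse of (P → Q) is (Q → P). It is not in general equivalent to the original.
Here P = 'x > 3' and Q = 'x + 6 > 9'.

If x + 6 > 9, then x > 3.


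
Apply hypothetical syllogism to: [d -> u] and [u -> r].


Hypothetical syllogism: from (P → Q) and (Q → R), infer (P → R).
Chain the two implications through the shared middle term 'u'.

d -> r


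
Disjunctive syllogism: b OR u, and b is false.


Disjunctive syllogism: from (P ∨ Q) and ¬P, infer Q.
One disjunct, 'b', is ruled out; the other must hold.

u


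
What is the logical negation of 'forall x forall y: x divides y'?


Negation flips each quantifier (∀↔∃) and negates the inner predicate.
¬(forall x forall y: φ) = exists x exists y: ¬φ.

exists x exists y: ~(x divides y)


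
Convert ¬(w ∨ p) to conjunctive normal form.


Step 1: Apply De Morgan: ¬(w ∨ p) = ¬w ∧ ¬p.

(¬w) ∧ (¬p)


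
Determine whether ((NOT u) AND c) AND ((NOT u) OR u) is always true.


Build the truth table over {c, u}:
c | u | φ
---------
F | F | F
T | F | T
F | T | F
T | T | F
Counterexample at row 1: with c=F, u=F, the formula is F.

No, it is not a tautology.


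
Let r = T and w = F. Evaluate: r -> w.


Implication is false only when antecedent is true and consequent is false.
Substitute: r=T, w=F.
T -> F evaluates to F.

F


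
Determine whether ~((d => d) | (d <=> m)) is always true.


Build the truth table over {d, m}:
d | m | φ
---------
False | False | False
True | False | False
False | True | False
True | True | False
Counterexample at row 1: with d=False, m=False, the formula is False.

No, it is not a tautology.


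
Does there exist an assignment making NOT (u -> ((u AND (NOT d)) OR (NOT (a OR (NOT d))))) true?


Search for a satisfying assignment over {a, d, u}.
Try a=T, d=T, u=T: the formula evaluates to T.
A satisfying assignment exists.

Satisfiable.


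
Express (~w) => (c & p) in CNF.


Step 1: Rewrite (¬w) → (c ∧ p) as ¬(¬w) ∨ (c ∧ p).
Step 2: Distribute ∨ over ∧.
Step 3: Eliminate any double negations (¬¬X = X).

(w | c) & (w | p)


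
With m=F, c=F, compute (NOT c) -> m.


Substitute m=F, c=F:
NOT c = T
(NOT c) -> m = T -> F = F

F


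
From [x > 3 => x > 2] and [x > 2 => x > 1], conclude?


Hypothetical syllogism: from (P → Q) and (Q → R), infer (P → R).
Chain the two implications through the shared middle term 'x > 2'.

x > 3 => x > 1


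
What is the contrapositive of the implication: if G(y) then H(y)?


The contrapositive of (P → Q) is (¬Q → ¬P); it is logically equivalent to the original.
Here P = 'G(y)' and Q = 'H(y)'.

If not (H(y)), then not (G(y)).


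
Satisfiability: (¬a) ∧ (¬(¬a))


Check all 2 assignments over {a}:
a | φ
-----
F | F
T | F
No assignment makes the formula true.

Unsatisfiable.


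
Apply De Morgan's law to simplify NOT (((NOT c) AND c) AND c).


De Morgan: the negation of a conjunction is the disjunction of the negations.
Distribute NOT across AND, flipping it to OR, and negate each literal.

(c OR (NOT c)) OR (NOT c)


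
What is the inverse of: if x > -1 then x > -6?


The inverse of (P → Q) is (¬P → ¬Q). It is equivalent to the converse, not to the original.
Here P = 'x > -1' and Q = 'x > -6'.

If not (x > -1), then not (x > -6).


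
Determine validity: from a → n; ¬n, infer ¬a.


This matches the form of modus tollens: the conclusion follows in every model of the premises.

Valid.


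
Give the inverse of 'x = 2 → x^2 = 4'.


The inverse of (P → Q) is (¬P → ¬Q). It is equivalent to the converse, not to the original.
Here P = 'x = 2' and Q = 'x^2 = 4'.

If not (x = 2), then not (x^2 = 4).


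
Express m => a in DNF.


Step 1: Rewrite m → a as ¬m ∨ a.

(~m) | a


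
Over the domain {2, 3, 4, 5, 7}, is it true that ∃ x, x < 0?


Evaluate the predicate on each element: 2:F, 3:F, 4:F, 5:F, 7:F.
No element satisfies the predicate.

F


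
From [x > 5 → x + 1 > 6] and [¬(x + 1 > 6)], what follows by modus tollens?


Modus tollens: from (P → Q) and ¬Q, infer ¬P.
Q = 'x + 1 > 6' is denied; since P → Q, P must also fail.

Not (x > 5).


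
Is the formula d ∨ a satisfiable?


Search for a satisfying assignment over {a, d}.
Try a=T, d=F: the formula evaluates to T.
A satisfying assignment exists.

Satisfiable.


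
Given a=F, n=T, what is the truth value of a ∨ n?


Disjunction is false only when both operands are false.
Substitute: a=F, n=T.
F ∨ T evaluates to T.

T


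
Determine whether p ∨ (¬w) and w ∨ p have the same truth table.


Compare truth tables:
p | w | φ | ψ
-------------
F | F | T | F
T | F | T | T
F | T | F | T
T | T | T | T
They differ at row 1 (p=F, w=F): φ=T but ψ=F.

No, they are not logically equivalent.


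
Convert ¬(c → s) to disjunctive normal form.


Step 1: Rewrite implication then negate: ¬(¬c ∨ s) = c ∧ ¬s.

c ∧ (¬s)


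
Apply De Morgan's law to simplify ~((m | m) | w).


De Morgan: the negation of a disjunction is the conjunction of the negations.
Distribute ~ across |, flipping it to &, and negate each literal.

((~m) & (~m)) & (~w)


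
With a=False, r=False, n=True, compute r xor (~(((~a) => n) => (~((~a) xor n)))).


Substitute a=False, r=False, n=True:
~a = True
(~a) => n = True => True = True
~a = True
(~a) xor n = True xor True = False
~((~a) xor n) = True
((~a) => n) => (~((~a) xor n)) = True => True = True
~(((~a) => n) => (~((~a) xor n))) = False
r xor (~(((~a) => n) => (~((~a) xor n)))) = False xor False = False

False


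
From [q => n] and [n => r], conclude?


Hypothetical syllogism: from (P → Q) and (Q → R), infer (P → R).
Chain the two implications through the shared middle term 'n'.

q => r


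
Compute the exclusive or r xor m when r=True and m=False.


Exclusive or is true when exactly one operand is true.
Substitute: r=True, m=False.
True xor False evaluates to True.

True


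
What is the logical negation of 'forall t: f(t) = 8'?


¬(forall x: φ) = exists x: ¬φ, and ¬(exists x: φ) = forall x: ¬φ.
Apply to the universal statement.

exists t: ~(f(t) = 8)


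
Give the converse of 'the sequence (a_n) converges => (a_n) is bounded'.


The converse of (P → Q) is (Q → P). It is not in general equivalent to the original.
Here P = 'the sequence (a_n) converges' and Q = '(a_n) is bounded'.

If (a_n) is bounded, then the sequence (a_n) converges.


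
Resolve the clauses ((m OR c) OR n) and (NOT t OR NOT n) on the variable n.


The clauses contain complementary literals n and NOTn.
Resolution eliminates this pair and disjoins the remaining literals (merging duplicates).

((m OR c) OR NOT t)


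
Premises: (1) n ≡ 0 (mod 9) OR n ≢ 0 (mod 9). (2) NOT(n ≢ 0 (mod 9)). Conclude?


Disjunctive syllogism: from (P ∨ Q) and ¬P, infer Q.
One disjunct, 'n ≢ 0 (mod 9)', is ruled out; the other must hold.

n ≡ 0 (mod 9)


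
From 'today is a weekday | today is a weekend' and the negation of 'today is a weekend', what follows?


Disjunctive syllogism: from (P ∨ Q) and ¬P, infer Q.
One disjunct, 'today is a weekend', is ruled out; the other must hold.

today is a weekday


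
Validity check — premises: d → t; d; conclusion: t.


This matches the form of modus ponens: the conclusion follows in every model of the premises.

Valid.


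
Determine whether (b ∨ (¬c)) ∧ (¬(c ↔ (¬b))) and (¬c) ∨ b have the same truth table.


Compare truth tables:
b | c | φ | ψ
-------------
F | F | T | T
T | F | F | T
F | T | F | F
T | T | T | T
They differ at row 2 (b=T, c=F): φ=F but ψ=T.

No, they are not logically equivalent.


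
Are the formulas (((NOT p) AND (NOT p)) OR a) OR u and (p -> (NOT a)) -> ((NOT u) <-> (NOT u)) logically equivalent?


Compare truth tables:
a | p | u | φ | ψ
-----------------
F | F | F | T | T
T | F | F | T | T
F | T | F | F | T
T | T | F | T | T
F | F | T | T | T
T | F | T | T | T
F | T | T | T | T
T | T | T | T | T
They differ at row 3 (a=F, p=T, u=F): φ=F but ψ=T.

No, they are not logically equivalent.


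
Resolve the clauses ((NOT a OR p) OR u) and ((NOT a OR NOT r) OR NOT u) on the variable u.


The clauses contain complementary literals u and NOTu.
Resolution eliminates this pair and disjoins the remaining literals (merging duplicates).

((p OR NOT a) OR NOT r)


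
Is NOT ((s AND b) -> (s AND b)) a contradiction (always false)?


Truth table over {b, s}:
b | s | φ
---------
F | F | F
T | F | F
F | T | F
T | T | F
Every row is false.

Yes, it is a contradiction.


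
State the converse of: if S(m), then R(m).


The converse of (P → Q) is (Q → P). It is not in general equivalent to the original.
Here P = 'S(m)' and Q = 'R(m)'.

If R(m), then S(m).


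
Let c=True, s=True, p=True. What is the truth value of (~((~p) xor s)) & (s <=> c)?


Substitute c=True, s=True, p=True:
~p = False
(~p) xor s = False xor True = True
~((~p) xor s) = False
s <=> c = True <=> True = True
(~((~p) xor s)) & (s <=> c) = False & True = False

False


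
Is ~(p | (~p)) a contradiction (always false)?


Truth table over {p}:
p | φ
-----
False | False
True | False
Every row is false.

Yes, it is a contradiction.


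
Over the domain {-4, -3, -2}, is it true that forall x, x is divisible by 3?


Evaluate the predicate on each element: -4:False, -3:True, -2:False.
Counterexample x = -4 fails the predicate.

False


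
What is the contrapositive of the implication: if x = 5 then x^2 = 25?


The contrapositive of (P → Q) is (¬Q → ¬P); it is logically equivalent to the original.
Here P = 'x = 5' and Q = 'x^2 = 25'.

If not (x^2 = 25), then not (x = 5).


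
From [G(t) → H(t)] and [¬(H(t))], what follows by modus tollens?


Modus tollens: from (P → Q) and ¬Q, infer ¬P.
Q = 'H(t)' is denied; since P → Q, P must also fail.

Not (G(t)).


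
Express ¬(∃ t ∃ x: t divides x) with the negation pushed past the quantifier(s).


Negation flips each quantifier (∀↔∃) and negates the inner predicate.
¬(∃ t ∃ x: φ) = ∀ t ∀ x: ¬φ.

∀ t ∀ x: ¬(t divides x)


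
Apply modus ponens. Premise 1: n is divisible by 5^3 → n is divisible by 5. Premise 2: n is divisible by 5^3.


Modus ponens: from (P → Q) and P, infer Q.
P = 'n is divisible by 5^3' is asserted, and P → Q holds, so Q follows.

n is divisible by 5.


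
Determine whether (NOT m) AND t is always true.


Build the truth table over {m, t}:
m | t | φ
---------
F | F | F
T | F | F
F | T | T
T | T | F
Counterexample at row 1: with m=F, t=F, the formula is F.

No, it is not a tautology.


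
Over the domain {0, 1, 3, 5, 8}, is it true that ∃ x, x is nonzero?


Evaluate the predicate on each element: 0:F, 1:T, 3:T, 5:T, 8:T.
Witness x = 1 satisfies the predicate.

T


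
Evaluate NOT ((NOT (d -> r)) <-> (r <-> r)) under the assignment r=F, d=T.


Substitute r=F, d=T:
d -> r = T -> F = F
NOT (d -> r) = T
r <-> r = F <-> F = T
(NOT (d -> r)) <-> (r <-> r) = T <-> T = T
NOT ((NOT (d -> r)) <-> (r <-> r)) = F

F


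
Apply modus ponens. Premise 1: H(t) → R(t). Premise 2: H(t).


Modus ponens: from (P → Q) and P, infer Q.
P = 'H(t)' is asserted, and P → Q holds, so Q follows.

R(t).


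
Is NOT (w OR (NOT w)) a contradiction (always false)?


Truth table over {w}:
w | φ
-----
F | F
T | F
Every row is false.

Yes, it is a contradiction.


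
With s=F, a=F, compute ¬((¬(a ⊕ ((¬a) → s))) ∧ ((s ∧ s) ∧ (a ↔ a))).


Substitute s=F, a=F:
¬a = T
(¬a) → s = T → F = F
a ⊕ ((¬a) → s) = F ⊕ F = F
¬(a ⊕ ((¬a) → s)) = T
s ∧ s = F ∧ F = F
a ↔ a = F ↔ F = T
(s ∧ s) ∧ (a ↔ a) = F ∧ T = F
(¬(a ⊕ ((¬a) → s))) ∧ ((s ∧ s) ∧ (a ↔ a)) = T ∧ F = F
¬((¬(a ⊕ ((¬a) → s))) ∧ ((s ∧ s) ∧ (a ↔ a))) = T

T


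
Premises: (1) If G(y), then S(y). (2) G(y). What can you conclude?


Modus ponens: from (P → Q) and P, infer Q.
P = 'G(y)' is asserted, and P → Q holds, so Q follows.

S(y).


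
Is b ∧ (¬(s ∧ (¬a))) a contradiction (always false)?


Truth table over {a, b, s}:
a | b | s | φ
-------------
F | F | F | F
T | F | F | F
F | T | F | T
T | T | F | T
F | F | T | F
T | F | T | F
F | T | T | F
T | T | T | T
Satisfying assignment at row 3: a=F, b=T, s=F gives T.

No, it is not a contradiction.


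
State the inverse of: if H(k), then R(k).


The inverse of (P → Q) is (¬P → ¬Q). It is equivalent to the converse, not to the original.
Here P = 'H(k)' and Q = 'R(k)'.

If not (H(k)), then not (R(k)).


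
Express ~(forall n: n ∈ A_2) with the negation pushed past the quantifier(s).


¬(forall x: φ) = exists x: ¬φ, and ¬(exists x: φ) = forall x: ¬φ.
Apply to the universal statement.

exists n: ~(n ∈ A_2)


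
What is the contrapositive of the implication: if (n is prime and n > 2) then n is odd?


The contrapositive of (P → Q) is (¬Q → ¬P); it is logically equivalent to the original.
Here P = '(n is prime and n > 2)' and Q = 'n is odd'.

If not (n is odd), then not ((n is prime and n > 2)).


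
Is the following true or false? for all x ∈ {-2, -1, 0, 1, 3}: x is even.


Evaluate the predicate on each element: -2:T, -1:F, 0:T, 1:F, 3:F.
Counterexample x = -1 fails the predicate.

F


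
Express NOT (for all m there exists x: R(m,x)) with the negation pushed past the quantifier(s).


Negation flips each quantifier (∀↔∃) and negates the inner predicate.
¬(for all m there exists x: φ) = there exists m for all x: ¬φ.

there exists m for all x: NOT(R(m,x))


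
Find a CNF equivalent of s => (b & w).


Step 1: Rewrite s → (b ∧ w) as ¬s ∨ (b ∧ w).
Step 2: Distribute ∨ over ∧.

((~s) | b) & ((~s) | w)


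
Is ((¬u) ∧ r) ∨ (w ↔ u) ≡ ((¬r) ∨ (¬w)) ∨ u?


Compare truth tables:
r | u | w | φ | ψ
-----------------
F | F | F | T | T
T | F | F | T | T
F | T | F | F | T
T | T | F | F | T
F | F | T | F | T
T | F | T | T | F
F | T | T | T | T
T | T | T | T | T
They differ at row 3 (r=F, u=T, w=F): φ=F but ψ=T.

No, they are not logically equivalent.


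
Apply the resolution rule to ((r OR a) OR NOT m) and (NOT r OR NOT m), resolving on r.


The clauses contain complementary literals r and NOTr.
Resolution eliminates this pair and disjoins the remaining literals (merging duplicates).

(NOT m OR a)


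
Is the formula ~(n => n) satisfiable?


Check all 2 assignments over {n}:
n | φ
-----
False | False
True | False
No assignment makes the formula true.

Unsatisfiable.


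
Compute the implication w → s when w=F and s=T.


Implication is false only when antecedent is true and consequent is false.
Substitute: w=F, s=T.
F → T evaluates to T.

T


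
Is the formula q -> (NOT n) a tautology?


Build the truth table over {n, q}:
n | q | φ
---------
F | F | T
T | F | T
F | T | T
T | T | F
Counterexample at row 4: with n=T, q=T, the formula is F.

No, it is not a tautology.


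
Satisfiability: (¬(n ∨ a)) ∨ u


Search for a satisfying assignment over {a, n, u}.
Try a=F, n=F, u=F: the formula evaluates to T.
A satisfying assignment exists.

Satisfiable.


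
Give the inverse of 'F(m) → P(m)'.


The inverse of (P → Q) is (¬P → ¬Q). It is equivalent to the converse, not to the original.
Here P = 'F(m)' and Q = 'P(m)'.

If not (F(m)), then not (P(m)).


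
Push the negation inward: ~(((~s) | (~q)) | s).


De Morgan: the negation of a disjunction is the conjunction of the negations.
Distribute ~ across |, flipping it to &, and negate each literal.

(s & q) & (~s)


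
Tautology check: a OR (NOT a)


Build the truth table over {a}:
a | φ
-----
F | T
T | T
Every row evaluates to true.

Yes, it is a tautology.


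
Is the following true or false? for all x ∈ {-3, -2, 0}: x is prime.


Evaluate the predicate on each element: -3:F, -2:F, 0:F.
Counterexample x = -3 fails the predicate.

F


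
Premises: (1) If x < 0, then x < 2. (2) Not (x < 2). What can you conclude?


Modus tollens: from (P → Q) and ¬Q, infer ¬P.
Q = 'x < 2' is denied; since P → Q, P must also fail.

Not (x < 0).


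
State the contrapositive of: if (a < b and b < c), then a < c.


The contrapositive of (P → Q) is (¬Q → ¬P); it is logically equivalent to the original.
Here P = '(a < b and b < c)' and Q = 'a < c'.

If not (a < c), then not ((a < b and b < c)).


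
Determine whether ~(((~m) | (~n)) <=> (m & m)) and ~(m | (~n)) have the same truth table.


Compare truth tables:
m | n | φ | ψ
-------------
False | False | True | False
True | False | False | False
False | True | True | True
True | True | True | False
They differ at row 1 (m=False, n=False): φ=True but ψ=False.

No, they are not logically equivalent.


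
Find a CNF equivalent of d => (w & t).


Step 1: Rewrite d → (w ∧ t) as ¬d ∨ (w ∧ t).
Step 2: Distribute ∨ over ∧.

((~d) | w) & ((~d) | t)


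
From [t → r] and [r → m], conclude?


Hypothetical syllogism: from (P → Q) and (Q → R), infer (P → R).
Chain the two implications through the shared middle term 'r'.

t → m


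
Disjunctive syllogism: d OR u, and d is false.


Disjunctive syllogism: from (P ∨ Q) and ¬P, infer Q.
One disjunct, 'd', is ruled out; the other must hold.

u


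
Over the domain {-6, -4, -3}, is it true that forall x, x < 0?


Evaluate the predicate on each element: -6:True, -4:True, -3:True.
Every element satisfies the predicate.

True


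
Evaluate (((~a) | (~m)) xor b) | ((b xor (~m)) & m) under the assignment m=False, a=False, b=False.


Substitute m=False, a=False, b=False:
~a = True
~m = True
(~a) | (~m) = True | True = True
((~a) | (~m)) xor b = True xor False = True
~m = True
b xor (~m) = False xor True = True
(b xor (~m)) & m = True & False = False
(((~a) | (~m)) xor b) | ((b xor (~m)) & m) = True | False = True

True


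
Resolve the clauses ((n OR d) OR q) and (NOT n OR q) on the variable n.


The clauses contain complementary literals n and NOTn.
Resolution eliminates this pair and disjoins the remaining literals (merging duplicates).

(d OR q)


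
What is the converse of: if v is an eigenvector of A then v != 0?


The converse of (P → Q) is (Q → P). It is not in general equivalent to the original.
Here P = 'v is an eigenvector of A' and Q = 'v != 0'.

If v != 0, then v is an eigenvector of A.


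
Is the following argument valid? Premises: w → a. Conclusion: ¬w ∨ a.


This matches the form of material implication: the conclusion follows in every model of the premises.

Valid.


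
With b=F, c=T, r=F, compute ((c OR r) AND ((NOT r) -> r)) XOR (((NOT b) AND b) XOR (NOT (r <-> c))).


Substitute b=F, c=T, r=F:
c OR r = T OR F = T
NOT r = T
(NOT r) -> r = T -> F = F
(c OR r) AND ((NOT r) -> r) = T AND F = F
NOT b = T
(NOT b) AND b = T AND F = F
r <-> c = F <-> T = F
NOT (r <-> c) = T
((NOT b) AND b) XOR (NOT (r <-> c)) = F XOR T = T
((c OR r) AND ((NOT r) -> r)) XOR (((NOT b) AND b) XOR (NOT (r <-> c))) = F XOR T = T

T


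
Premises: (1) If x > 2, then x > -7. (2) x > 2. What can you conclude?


Modus ponens: from (P → Q) and P, infer Q.
P = 'x > 2' is asserted, and P → Q holds, so Q follows.

x > -7.


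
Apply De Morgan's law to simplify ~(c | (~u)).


De Morgan: the negation of a disjunction is the conjunction of the negations.
Distribute ~ across |, flipping it to &, and negate each literal.

(~c) & u


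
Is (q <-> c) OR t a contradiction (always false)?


Truth table over {c, q, t}:
c | q | t | φ
-------------
F | F | F | T
T | F | F | F
F | T | F | F
T | T | F | T
F | F | T | T
T | F | T | T
F | T | T | T
T | T | T | T
Satisfying assignment at row 1: c=F, q=F, t=F gives T.

No, it is not a contradiction.


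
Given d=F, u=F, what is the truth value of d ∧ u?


Conjunction is true only when both operands are true.
Substitute: d=F, u=F.
F ∧ F evaluates to F.

F


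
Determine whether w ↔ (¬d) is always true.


Build the truth table over {d, w}:
d | w | φ
---------
F | F | F
T | F | T
F | T | T
T | T | F
Counterexample at row 1: with d=F, w=F, the formula is F.

No, it is not a tautology.


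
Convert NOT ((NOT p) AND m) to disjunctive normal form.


Step 1: Apply De Morgan: ¬((¬p) ∧ m) = ¬(¬p) ∨ ¬m.
Step 2: Eliminate any double negations (¬¬X = X).

p OR (NOT m)


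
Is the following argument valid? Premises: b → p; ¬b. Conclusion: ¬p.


This is denying the antecedent (fallacy). There exist truth assignments where the premises are all true but the conclusion is false.

Invalid.


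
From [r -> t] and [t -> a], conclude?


Hypothetical syllogism: from (P → Q) and (Q → R), infer (P → R).
Chain the two implications through the shared middle term 't'.

r -> a


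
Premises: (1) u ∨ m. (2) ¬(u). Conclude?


Disjunctive syllogism: from (P ∨ Q) and ¬P, infer Q.
One disjunct, 'u', is ruled out; the other must hold.

m


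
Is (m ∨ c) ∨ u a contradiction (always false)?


Truth table over {c, m, u}:
c | m | u | φ
-------------
F | F | F | F
T | F | F | T
F | T | F | T
T | T | F | T
F | F | T | T
T | F | T | T
F | T | T | T
T | T | T | T
Satisfying assignment at row 2: c=T, m=F, u=F gives T.

No, it is not a contradiction.


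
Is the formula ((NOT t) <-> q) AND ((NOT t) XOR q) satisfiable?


Check all 4 assignments over {q, t}:
q | t | φ
---------
F | F | F
T | F | F
F | T | F
T | T | F
No assignment makes the formula true.

Unsatisfiable.


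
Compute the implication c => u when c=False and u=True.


Implication is false only when antecedent is true and consequent is false.
Substitute: c=False, u=True.
False => True evaluates to True.

True


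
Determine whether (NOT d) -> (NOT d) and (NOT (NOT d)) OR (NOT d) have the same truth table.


Compare truth tables:
d | φ | ψ
---------
F | T | T
T | T | T
The columns φ and ψ agree on every row.

Yes, they are logically equivalent.


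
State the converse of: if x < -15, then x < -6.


The converse of (P → Q) is (Q → P). It is not in general equivalent to the original.
Here P = 'x < -15' and Q = 'x < -6'.

If x < -6, then x < -15.


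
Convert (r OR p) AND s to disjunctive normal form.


Step 1: Distribute ∧ over ∨: (r ∨ p) ∧ s = (r ∧ s) ∨ (p ∧ s).

(r AND s) OR (p AND s)


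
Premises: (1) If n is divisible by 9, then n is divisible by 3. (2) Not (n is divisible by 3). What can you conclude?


Modus tollens: from (P → Q) and ¬Q, infer ¬P.
Q = 'n is divisible by 3' is denied; since P → Q, P must also fail.

Not (n is divisible by 9).


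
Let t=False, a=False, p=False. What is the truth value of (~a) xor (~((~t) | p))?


Substitute t=False, a=False, p=False:
~a = True
~t = True
(~t) | p = True | False = True
~((~t) | p) = False
(~a) xor (~((~t) | p)) = True xor False = True

True


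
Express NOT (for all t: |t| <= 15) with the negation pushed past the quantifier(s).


¬(for all x: φ) = there exists x: ¬φ, and ¬(there exists x: φ) = for all x: ¬φ.
Apply to the universal statement.

there exists t: NOT(|t| <= 15)


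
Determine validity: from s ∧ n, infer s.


This matches the form of conjunction elimination: the conclusion follows in every model of the premises.

Valid.


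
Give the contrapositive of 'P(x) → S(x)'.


The contrapositive of (P → Q) is (¬Q → ¬P); it is logically equivalent to the original.
Here P = 'P(x)' and Q = 'S(x)'.

If not (S(x)), then not (P(x)).


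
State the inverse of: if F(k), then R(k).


The inverse of (P → Q) is (¬P → ¬Q). It is equivalent to the converse, not to the original.
Here P = 'F(k)' and Q = 'R(k)'.

If not (F(k)), then not (R(k)).


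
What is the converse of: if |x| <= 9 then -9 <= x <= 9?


The converse of (P → Q) is (Q → P). It is not in general equivalent to the original.
Here P = '|x| <= 9' and Q = '-9 <= x <= 9'.

If -9 <= x <= 9, then |x| <= 9.


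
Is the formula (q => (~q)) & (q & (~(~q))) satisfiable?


Check all 2 assignments over {q}:
q | φ
-----
False | False
True | False
No assignment makes the formula true.

Unsatisfiable.


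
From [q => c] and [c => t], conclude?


Hypothetical syllogism: from (P → Q) and (Q → R), infer (P → R).
Chain the two implications through the shared middle term 'c'.

q => t


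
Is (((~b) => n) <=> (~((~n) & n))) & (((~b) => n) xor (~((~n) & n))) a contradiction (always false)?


Truth table over {b, n}:
b | n | φ
---------
False | False | False
True | False | False
False | True | False
True | True | False
Every row is false.

Yes, it is a contradiction.


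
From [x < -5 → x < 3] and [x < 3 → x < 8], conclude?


Hypothetical syllogism: from (P → Q) and (Q → R), infer (P → R).
Chain the two implications through the shared middle term 'x < 3'.

x < -5 → x < 8


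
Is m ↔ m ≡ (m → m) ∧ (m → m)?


Compare truth tables:
m | φ | ψ
---------
F | T | T
T | T | T
The columns φ and ψ agree on every row.

Yes, they are logically equivalent.


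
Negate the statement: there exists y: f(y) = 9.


¬(for all x: φ) = there exists x: ¬φ, and ¬(there exists x: φ) = for all x: ¬φ.
Apply to the existential statement.

for all y: NOT(f(y) = 9)
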